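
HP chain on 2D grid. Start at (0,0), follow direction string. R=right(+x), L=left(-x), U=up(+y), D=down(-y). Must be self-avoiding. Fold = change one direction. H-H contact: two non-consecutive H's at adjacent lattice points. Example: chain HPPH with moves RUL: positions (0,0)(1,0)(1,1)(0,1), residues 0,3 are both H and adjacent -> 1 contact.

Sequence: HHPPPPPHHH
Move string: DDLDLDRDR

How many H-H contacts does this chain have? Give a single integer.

Answer: 0

Derivation:
Positions: [(0, 0), (0, -1), (0, -2), (-1, -2), (-1, -3), (-2, -3), (-2, -4), (-1, -4), (-1, -5), (0, -5)]
No H-H contacts found.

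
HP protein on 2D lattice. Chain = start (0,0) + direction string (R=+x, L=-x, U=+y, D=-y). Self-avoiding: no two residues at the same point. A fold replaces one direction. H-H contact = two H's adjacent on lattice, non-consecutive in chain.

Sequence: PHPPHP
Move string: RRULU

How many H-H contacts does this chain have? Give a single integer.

Answer: 1

Derivation:
Positions: [(0, 0), (1, 0), (2, 0), (2, 1), (1, 1), (1, 2)]
H-H contact: residue 1 @(1,0) - residue 4 @(1, 1)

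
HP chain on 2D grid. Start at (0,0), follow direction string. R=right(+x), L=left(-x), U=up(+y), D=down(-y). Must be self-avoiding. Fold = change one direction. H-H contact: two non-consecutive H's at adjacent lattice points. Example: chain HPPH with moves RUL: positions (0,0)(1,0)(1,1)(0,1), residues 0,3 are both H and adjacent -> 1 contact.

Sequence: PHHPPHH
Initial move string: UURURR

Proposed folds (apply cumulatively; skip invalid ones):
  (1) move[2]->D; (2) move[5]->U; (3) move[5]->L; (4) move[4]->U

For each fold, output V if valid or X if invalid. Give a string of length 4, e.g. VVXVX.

Initial: UURURR -> [(0, 0), (0, 1), (0, 2), (1, 2), (1, 3), (2, 3), (3, 3)]
Fold 1: move[2]->D => UUDURR INVALID (collision), skipped
Fold 2: move[5]->U => UURURU VALID
Fold 3: move[5]->L => UURURL INVALID (collision), skipped
Fold 4: move[4]->U => UURUUU VALID

Answer: XVXV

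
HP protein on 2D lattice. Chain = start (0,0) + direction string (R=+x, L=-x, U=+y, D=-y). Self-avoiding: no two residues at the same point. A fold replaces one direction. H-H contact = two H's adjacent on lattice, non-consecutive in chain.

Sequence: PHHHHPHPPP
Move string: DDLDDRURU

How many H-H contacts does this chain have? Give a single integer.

Answer: 0

Derivation:
Positions: [(0, 0), (0, -1), (0, -2), (-1, -2), (-1, -3), (-1, -4), (0, -4), (0, -3), (1, -3), (1, -2)]
No H-H contacts found.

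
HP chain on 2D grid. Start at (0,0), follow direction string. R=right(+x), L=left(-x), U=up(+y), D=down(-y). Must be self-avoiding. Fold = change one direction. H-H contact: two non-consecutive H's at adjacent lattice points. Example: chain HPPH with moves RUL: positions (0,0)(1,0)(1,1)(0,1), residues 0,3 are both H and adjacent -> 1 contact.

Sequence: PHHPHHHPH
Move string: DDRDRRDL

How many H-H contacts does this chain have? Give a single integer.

Answer: 1

Derivation:
Positions: [(0, 0), (0, -1), (0, -2), (1, -2), (1, -3), (2, -3), (3, -3), (3, -4), (2, -4)]
H-H contact: residue 5 @(2,-3) - residue 8 @(2, -4)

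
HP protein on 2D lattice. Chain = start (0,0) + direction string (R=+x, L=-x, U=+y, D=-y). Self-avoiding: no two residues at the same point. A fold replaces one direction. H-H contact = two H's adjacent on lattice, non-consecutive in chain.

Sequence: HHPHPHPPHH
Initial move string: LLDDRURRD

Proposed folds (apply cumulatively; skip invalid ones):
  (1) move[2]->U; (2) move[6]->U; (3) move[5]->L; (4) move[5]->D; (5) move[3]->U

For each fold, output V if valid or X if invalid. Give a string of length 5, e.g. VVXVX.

Answer: XXXVX

Derivation:
Initial: LLDDRURRD -> [(0, 0), (-1, 0), (-2, 0), (-2, -1), (-2, -2), (-1, -2), (-1, -1), (0, -1), (1, -1), (1, -2)]
Fold 1: move[2]->U => LLUDRURRD INVALID (collision), skipped
Fold 2: move[6]->U => LLDDRUURD INVALID (collision), skipped
Fold 3: move[5]->L => LLDDRLRRD INVALID (collision), skipped
Fold 4: move[5]->D => LLDDRDRRD VALID
Fold 5: move[3]->U => LLDURDRRD INVALID (collision), skipped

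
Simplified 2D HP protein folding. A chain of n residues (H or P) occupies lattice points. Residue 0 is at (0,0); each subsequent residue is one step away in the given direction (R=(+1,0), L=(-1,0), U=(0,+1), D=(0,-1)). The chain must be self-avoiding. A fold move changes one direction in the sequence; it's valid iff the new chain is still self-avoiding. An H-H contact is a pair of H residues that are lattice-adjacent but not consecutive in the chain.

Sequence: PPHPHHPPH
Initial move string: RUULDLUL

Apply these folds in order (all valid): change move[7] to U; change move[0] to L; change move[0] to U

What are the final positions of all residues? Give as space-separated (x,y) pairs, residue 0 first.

Answer: (0,0) (0,1) (0,2) (0,3) (-1,3) (-1,2) (-2,2) (-2,3) (-2,4)

Derivation:
Initial moves: RUULDLUL
Fold: move[7]->U => RUULDLUU (positions: [(0, 0), (1, 0), (1, 1), (1, 2), (0, 2), (0, 1), (-1, 1), (-1, 2), (-1, 3)])
Fold: move[0]->L => LUULDLUU (positions: [(0, 0), (-1, 0), (-1, 1), (-1, 2), (-2, 2), (-2, 1), (-3, 1), (-3, 2), (-3, 3)])
Fold: move[0]->U => UUULDLUU (positions: [(0, 0), (0, 1), (0, 2), (0, 3), (-1, 3), (-1, 2), (-2, 2), (-2, 3), (-2, 4)])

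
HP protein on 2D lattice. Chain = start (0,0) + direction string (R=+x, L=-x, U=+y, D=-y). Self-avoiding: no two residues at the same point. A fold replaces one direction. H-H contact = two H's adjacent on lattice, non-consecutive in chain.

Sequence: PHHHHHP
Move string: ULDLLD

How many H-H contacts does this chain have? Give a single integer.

Positions: [(0, 0), (0, 1), (-1, 1), (-1, 0), (-2, 0), (-3, 0), (-3, -1)]
No H-H contacts found.

Answer: 0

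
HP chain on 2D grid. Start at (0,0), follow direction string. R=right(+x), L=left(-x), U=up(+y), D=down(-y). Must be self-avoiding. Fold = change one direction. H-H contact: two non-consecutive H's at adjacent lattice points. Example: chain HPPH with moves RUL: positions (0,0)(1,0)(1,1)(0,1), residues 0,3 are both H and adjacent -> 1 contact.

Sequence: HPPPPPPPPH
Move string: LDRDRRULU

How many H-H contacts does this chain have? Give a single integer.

Positions: [(0, 0), (-1, 0), (-1, -1), (0, -1), (0, -2), (1, -2), (2, -2), (2, -1), (1, -1), (1, 0)]
H-H contact: residue 0 @(0,0) - residue 9 @(1, 0)

Answer: 1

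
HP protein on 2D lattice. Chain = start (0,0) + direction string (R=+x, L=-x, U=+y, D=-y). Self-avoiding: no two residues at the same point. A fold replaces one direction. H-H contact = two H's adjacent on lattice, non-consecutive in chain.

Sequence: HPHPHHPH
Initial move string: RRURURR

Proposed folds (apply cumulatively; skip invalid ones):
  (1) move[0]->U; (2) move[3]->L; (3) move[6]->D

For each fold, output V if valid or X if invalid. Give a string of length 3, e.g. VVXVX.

Answer: VVX

Derivation:
Initial: RRURURR -> [(0, 0), (1, 0), (2, 0), (2, 1), (3, 1), (3, 2), (4, 2), (5, 2)]
Fold 1: move[0]->U => URURURR VALID
Fold 2: move[3]->L => URULURR VALID
Fold 3: move[6]->D => URULURD INVALID (collision), skipped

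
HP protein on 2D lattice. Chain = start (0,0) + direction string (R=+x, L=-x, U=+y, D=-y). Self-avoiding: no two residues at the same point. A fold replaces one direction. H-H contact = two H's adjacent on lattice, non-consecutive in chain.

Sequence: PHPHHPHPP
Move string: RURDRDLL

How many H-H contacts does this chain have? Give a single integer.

Answer: 1

Derivation:
Positions: [(0, 0), (1, 0), (1, 1), (2, 1), (2, 0), (3, 0), (3, -1), (2, -1), (1, -1)]
H-H contact: residue 1 @(1,0) - residue 4 @(2, 0)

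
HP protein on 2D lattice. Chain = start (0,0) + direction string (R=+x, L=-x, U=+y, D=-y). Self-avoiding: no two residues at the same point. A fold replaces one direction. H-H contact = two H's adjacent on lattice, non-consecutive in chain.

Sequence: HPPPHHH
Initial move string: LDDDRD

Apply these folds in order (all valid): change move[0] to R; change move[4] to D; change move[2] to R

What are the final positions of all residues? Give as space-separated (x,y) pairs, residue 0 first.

Answer: (0,0) (1,0) (1,-1) (2,-1) (2,-2) (2,-3) (2,-4)

Derivation:
Initial moves: LDDDRD
Fold: move[0]->R => RDDDRD (positions: [(0, 0), (1, 0), (1, -1), (1, -2), (1, -3), (2, -3), (2, -4)])
Fold: move[4]->D => RDDDDD (positions: [(0, 0), (1, 0), (1, -1), (1, -2), (1, -3), (1, -4), (1, -5)])
Fold: move[2]->R => RDRDDD (positions: [(0, 0), (1, 0), (1, -1), (2, -1), (2, -2), (2, -3), (2, -4)])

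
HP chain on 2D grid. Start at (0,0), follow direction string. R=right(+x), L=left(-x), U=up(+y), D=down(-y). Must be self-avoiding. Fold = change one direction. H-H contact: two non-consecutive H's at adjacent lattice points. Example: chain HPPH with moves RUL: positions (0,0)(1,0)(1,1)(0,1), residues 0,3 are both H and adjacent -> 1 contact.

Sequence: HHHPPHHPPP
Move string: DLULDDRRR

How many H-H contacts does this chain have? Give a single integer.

Answer: 1

Derivation:
Positions: [(0, 0), (0, -1), (-1, -1), (-1, 0), (-2, 0), (-2, -1), (-2, -2), (-1, -2), (0, -2), (1, -2)]
H-H contact: residue 2 @(-1,-1) - residue 5 @(-2, -1)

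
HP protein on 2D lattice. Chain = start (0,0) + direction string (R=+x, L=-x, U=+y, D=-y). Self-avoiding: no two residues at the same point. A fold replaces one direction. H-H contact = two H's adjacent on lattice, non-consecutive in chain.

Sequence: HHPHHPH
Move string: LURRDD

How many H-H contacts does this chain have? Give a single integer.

Positions: [(0, 0), (-1, 0), (-1, 1), (0, 1), (1, 1), (1, 0), (1, -1)]
H-H contact: residue 0 @(0,0) - residue 3 @(0, 1)

Answer: 1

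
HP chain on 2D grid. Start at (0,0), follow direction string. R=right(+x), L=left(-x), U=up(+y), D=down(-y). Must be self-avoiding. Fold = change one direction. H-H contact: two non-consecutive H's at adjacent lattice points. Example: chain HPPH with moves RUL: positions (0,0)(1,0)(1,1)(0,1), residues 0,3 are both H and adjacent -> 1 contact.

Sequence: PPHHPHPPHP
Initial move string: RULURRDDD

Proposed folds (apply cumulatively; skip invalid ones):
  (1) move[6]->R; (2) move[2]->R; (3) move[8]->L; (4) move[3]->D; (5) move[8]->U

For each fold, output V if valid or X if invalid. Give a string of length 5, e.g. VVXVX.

Answer: VVVVX

Derivation:
Initial: RULURRDDD -> [(0, 0), (1, 0), (1, 1), (0, 1), (0, 2), (1, 2), (2, 2), (2, 1), (2, 0), (2, -1)]
Fold 1: move[6]->R => RULURRRDD VALID
Fold 2: move[2]->R => RURURRRDD VALID
Fold 3: move[8]->L => RURURRRDL VALID
Fold 4: move[3]->D => RURDRRRDL VALID
Fold 5: move[8]->U => RURDRRRDU INVALID (collision), skipped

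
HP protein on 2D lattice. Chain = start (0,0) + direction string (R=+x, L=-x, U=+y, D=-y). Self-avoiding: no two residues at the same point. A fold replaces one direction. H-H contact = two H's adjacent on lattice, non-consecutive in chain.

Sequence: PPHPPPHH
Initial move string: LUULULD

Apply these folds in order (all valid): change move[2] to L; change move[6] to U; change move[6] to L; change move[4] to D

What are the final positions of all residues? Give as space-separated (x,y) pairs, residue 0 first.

Answer: (0,0) (-1,0) (-1,1) (-2,1) (-3,1) (-3,0) (-4,0) (-5,0)

Derivation:
Initial moves: LUULULD
Fold: move[2]->L => LULLULD (positions: [(0, 0), (-1, 0), (-1, 1), (-2, 1), (-3, 1), (-3, 2), (-4, 2), (-4, 1)])
Fold: move[6]->U => LULLULU (positions: [(0, 0), (-1, 0), (-1, 1), (-2, 1), (-3, 1), (-3, 2), (-4, 2), (-4, 3)])
Fold: move[6]->L => LULLULL (positions: [(0, 0), (-1, 0), (-1, 1), (-2, 1), (-3, 1), (-3, 2), (-4, 2), (-5, 2)])
Fold: move[4]->D => LULLDLL (positions: [(0, 0), (-1, 0), (-1, 1), (-2, 1), (-3, 1), (-3, 0), (-4, 0), (-5, 0)])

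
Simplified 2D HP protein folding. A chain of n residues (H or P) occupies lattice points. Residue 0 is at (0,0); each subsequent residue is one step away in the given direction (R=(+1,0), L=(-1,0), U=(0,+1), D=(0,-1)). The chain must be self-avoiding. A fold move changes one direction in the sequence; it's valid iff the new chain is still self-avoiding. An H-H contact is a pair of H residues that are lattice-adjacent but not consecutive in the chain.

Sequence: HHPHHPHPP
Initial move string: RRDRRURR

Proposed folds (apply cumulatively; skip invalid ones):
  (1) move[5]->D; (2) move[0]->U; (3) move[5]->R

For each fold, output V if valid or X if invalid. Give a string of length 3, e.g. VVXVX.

Answer: VVV

Derivation:
Initial: RRDRRURR -> [(0, 0), (1, 0), (2, 0), (2, -1), (3, -1), (4, -1), (4, 0), (5, 0), (6, 0)]
Fold 1: move[5]->D => RRDRRDRR VALID
Fold 2: move[0]->U => URDRRDRR VALID
Fold 3: move[5]->R => URDRRRRR VALID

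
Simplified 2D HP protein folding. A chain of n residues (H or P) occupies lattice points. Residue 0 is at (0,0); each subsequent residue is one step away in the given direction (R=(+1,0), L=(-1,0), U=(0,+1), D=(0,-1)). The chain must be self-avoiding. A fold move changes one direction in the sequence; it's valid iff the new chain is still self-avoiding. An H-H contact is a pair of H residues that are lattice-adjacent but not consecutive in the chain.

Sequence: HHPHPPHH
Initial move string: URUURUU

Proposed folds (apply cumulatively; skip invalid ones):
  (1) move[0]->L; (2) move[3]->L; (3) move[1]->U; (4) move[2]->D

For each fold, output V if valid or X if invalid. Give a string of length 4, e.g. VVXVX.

Answer: XXVX

Derivation:
Initial: URUURUU -> [(0, 0), (0, 1), (1, 1), (1, 2), (1, 3), (2, 3), (2, 4), (2, 5)]
Fold 1: move[0]->L => LRUURUU INVALID (collision), skipped
Fold 2: move[3]->L => URULRUU INVALID (collision), skipped
Fold 3: move[1]->U => UUUURUU VALID
Fold 4: move[2]->D => UUDURUU INVALID (collision), skipped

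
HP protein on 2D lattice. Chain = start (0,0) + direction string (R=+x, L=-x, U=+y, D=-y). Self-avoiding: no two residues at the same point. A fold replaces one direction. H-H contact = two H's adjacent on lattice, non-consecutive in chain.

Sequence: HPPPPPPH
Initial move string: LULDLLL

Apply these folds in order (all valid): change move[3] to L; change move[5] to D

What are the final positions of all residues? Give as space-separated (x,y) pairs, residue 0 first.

Initial moves: LULDLLL
Fold: move[3]->L => LULLLLL (positions: [(0, 0), (-1, 0), (-1, 1), (-2, 1), (-3, 1), (-4, 1), (-5, 1), (-6, 1)])
Fold: move[5]->D => LULLLDL (positions: [(0, 0), (-1, 0), (-1, 1), (-2, 1), (-3, 1), (-4, 1), (-4, 0), (-5, 0)])

Answer: (0,0) (-1,0) (-1,1) (-2,1) (-3,1) (-4,1) (-4,0) (-5,0)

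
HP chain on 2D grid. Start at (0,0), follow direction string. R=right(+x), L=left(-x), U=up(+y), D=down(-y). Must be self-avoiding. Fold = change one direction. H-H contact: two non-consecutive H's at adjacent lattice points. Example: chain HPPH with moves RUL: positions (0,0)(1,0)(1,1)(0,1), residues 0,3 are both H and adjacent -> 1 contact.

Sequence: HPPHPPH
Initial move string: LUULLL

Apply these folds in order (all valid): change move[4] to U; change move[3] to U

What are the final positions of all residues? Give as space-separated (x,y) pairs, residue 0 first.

Initial moves: LUULLL
Fold: move[4]->U => LUULUL (positions: [(0, 0), (-1, 0), (-1, 1), (-1, 2), (-2, 2), (-2, 3), (-3, 3)])
Fold: move[3]->U => LUUUUL (positions: [(0, 0), (-1, 0), (-1, 1), (-1, 2), (-1, 3), (-1, 4), (-2, 4)])

Answer: (0,0) (-1,0) (-1,1) (-1,2) (-1,3) (-1,4) (-2,4)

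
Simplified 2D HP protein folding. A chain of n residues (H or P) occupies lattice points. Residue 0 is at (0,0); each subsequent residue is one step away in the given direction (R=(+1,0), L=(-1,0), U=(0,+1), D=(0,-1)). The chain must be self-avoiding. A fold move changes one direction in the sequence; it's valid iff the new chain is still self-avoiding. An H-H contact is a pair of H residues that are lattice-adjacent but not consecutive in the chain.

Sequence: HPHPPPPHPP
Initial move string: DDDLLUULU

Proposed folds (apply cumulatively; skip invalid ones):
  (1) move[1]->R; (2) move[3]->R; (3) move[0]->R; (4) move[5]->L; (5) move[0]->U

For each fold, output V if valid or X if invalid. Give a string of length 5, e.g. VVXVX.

Initial: DDDLLUULU -> [(0, 0), (0, -1), (0, -2), (0, -3), (-1, -3), (-2, -3), (-2, -2), (-2, -1), (-3, -1), (-3, 0)]
Fold 1: move[1]->R => DRDLLUULU VALID
Fold 2: move[3]->R => DRDRLUULU INVALID (collision), skipped
Fold 3: move[0]->R => RRDLLUULU INVALID (collision), skipped
Fold 4: move[5]->L => DRDLLLULU VALID
Fold 5: move[0]->U => URDLLLULU INVALID (collision), skipped

Answer: VXXVX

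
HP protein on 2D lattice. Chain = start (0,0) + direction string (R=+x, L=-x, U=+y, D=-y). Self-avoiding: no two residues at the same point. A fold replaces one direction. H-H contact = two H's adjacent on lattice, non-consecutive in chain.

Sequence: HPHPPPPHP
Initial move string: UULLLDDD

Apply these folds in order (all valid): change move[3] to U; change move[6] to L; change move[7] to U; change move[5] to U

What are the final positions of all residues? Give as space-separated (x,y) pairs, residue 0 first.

Answer: (0,0) (0,1) (0,2) (-1,2) (-1,3) (-2,3) (-2,4) (-3,4) (-3,5)

Derivation:
Initial moves: UULLLDDD
Fold: move[3]->U => UULULDDD (positions: [(0, 0), (0, 1), (0, 2), (-1, 2), (-1, 3), (-2, 3), (-2, 2), (-2, 1), (-2, 0)])
Fold: move[6]->L => UULULDLD (positions: [(0, 0), (0, 1), (0, 2), (-1, 2), (-1, 3), (-2, 3), (-2, 2), (-3, 2), (-3, 1)])
Fold: move[7]->U => UULULDLU (positions: [(0, 0), (0, 1), (0, 2), (-1, 2), (-1, 3), (-2, 3), (-2, 2), (-3, 2), (-3, 3)])
Fold: move[5]->U => UULULULU (positions: [(0, 0), (0, 1), (0, 2), (-1, 2), (-1, 3), (-2, 3), (-2, 4), (-3, 4), (-3, 5)])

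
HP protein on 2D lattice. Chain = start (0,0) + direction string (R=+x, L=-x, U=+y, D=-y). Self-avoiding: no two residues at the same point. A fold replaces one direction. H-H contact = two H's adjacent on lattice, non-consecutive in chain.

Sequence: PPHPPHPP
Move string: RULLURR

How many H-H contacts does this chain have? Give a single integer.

Positions: [(0, 0), (1, 0), (1, 1), (0, 1), (-1, 1), (-1, 2), (0, 2), (1, 2)]
No H-H contacts found.

Answer: 0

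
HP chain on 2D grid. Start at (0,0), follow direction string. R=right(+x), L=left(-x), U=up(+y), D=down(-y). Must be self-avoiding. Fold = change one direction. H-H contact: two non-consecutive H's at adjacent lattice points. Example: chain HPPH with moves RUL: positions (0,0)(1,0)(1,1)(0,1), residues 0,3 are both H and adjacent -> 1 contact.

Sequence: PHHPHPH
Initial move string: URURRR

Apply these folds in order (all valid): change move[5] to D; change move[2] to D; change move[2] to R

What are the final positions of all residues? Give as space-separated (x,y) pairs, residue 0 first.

Answer: (0,0) (0,1) (1,1) (2,1) (3,1) (4,1) (4,0)

Derivation:
Initial moves: URURRR
Fold: move[5]->D => URURRD (positions: [(0, 0), (0, 1), (1, 1), (1, 2), (2, 2), (3, 2), (3, 1)])
Fold: move[2]->D => URDRRD (positions: [(0, 0), (0, 1), (1, 1), (1, 0), (2, 0), (3, 0), (3, -1)])
Fold: move[2]->R => URRRRD (positions: [(0, 0), (0, 1), (1, 1), (2, 1), (3, 1), (4, 1), (4, 0)])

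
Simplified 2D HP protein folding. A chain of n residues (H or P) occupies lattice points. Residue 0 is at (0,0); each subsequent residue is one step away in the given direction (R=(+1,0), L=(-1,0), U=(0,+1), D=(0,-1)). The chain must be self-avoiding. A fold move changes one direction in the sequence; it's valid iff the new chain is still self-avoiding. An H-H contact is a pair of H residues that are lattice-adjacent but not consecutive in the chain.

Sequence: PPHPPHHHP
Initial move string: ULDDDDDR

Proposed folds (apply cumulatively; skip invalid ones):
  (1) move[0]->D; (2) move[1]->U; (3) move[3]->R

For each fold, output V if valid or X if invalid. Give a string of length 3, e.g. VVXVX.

Answer: VXV

Derivation:
Initial: ULDDDDDR -> [(0, 0), (0, 1), (-1, 1), (-1, 0), (-1, -1), (-1, -2), (-1, -3), (-1, -4), (0, -4)]
Fold 1: move[0]->D => DLDDDDDR VALID
Fold 2: move[1]->U => DUDDDDDR INVALID (collision), skipped
Fold 3: move[3]->R => DLDRDDDR VALID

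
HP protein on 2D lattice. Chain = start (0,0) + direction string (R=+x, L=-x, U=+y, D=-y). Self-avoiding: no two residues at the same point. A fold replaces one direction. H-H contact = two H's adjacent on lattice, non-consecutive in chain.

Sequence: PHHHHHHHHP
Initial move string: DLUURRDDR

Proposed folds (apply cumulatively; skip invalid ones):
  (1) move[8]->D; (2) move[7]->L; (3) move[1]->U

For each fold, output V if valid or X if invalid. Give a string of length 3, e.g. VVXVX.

Answer: VXX

Derivation:
Initial: DLUURRDDR -> [(0, 0), (0, -1), (-1, -1), (-1, 0), (-1, 1), (0, 1), (1, 1), (1, 0), (1, -1), (2, -1)]
Fold 1: move[8]->D => DLUURRDDD VALID
Fold 2: move[7]->L => DLUURRDLD INVALID (collision), skipped
Fold 3: move[1]->U => DUUURRDDD INVALID (collision), skipped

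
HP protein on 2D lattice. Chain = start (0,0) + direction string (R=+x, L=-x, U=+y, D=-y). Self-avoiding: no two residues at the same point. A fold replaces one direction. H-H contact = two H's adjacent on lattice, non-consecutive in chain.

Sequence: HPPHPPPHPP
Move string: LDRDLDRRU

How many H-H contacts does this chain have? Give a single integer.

Answer: 1

Derivation:
Positions: [(0, 0), (-1, 0), (-1, -1), (0, -1), (0, -2), (-1, -2), (-1, -3), (0, -3), (1, -3), (1, -2)]
H-H contact: residue 0 @(0,0) - residue 3 @(0, -1)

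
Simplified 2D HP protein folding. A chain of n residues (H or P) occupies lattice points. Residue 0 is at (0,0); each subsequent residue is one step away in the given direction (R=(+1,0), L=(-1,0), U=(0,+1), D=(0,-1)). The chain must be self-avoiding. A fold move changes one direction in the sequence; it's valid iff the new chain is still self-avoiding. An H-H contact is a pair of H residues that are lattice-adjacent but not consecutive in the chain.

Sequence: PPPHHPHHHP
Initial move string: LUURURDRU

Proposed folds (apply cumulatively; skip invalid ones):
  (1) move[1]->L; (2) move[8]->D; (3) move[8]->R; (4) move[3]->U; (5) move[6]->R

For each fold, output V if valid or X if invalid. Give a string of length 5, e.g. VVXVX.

Answer: VVVVV

Derivation:
Initial: LUURURDRU -> [(0, 0), (-1, 0), (-1, 1), (-1, 2), (0, 2), (0, 3), (1, 3), (1, 2), (2, 2), (2, 3)]
Fold 1: move[1]->L => LLURURDRU VALID
Fold 2: move[8]->D => LLURURDRD VALID
Fold 3: move[8]->R => LLURURDRR VALID
Fold 4: move[3]->U => LLUUURDRR VALID
Fold 5: move[6]->R => LLUUURRRR VALID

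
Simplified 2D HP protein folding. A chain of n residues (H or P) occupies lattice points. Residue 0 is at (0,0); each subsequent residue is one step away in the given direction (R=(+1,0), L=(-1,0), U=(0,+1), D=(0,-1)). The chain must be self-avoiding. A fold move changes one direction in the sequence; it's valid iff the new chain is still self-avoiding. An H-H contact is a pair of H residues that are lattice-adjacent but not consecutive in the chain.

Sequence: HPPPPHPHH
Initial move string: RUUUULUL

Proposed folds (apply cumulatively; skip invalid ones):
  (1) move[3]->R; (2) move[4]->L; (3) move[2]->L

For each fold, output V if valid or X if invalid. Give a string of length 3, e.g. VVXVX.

Answer: VXX

Derivation:
Initial: RUUUULUL -> [(0, 0), (1, 0), (1, 1), (1, 2), (1, 3), (1, 4), (0, 4), (0, 5), (-1, 5)]
Fold 1: move[3]->R => RUURULUL VALID
Fold 2: move[4]->L => RUURLLUL INVALID (collision), skipped
Fold 3: move[2]->L => RULRULUL INVALID (collision), skipped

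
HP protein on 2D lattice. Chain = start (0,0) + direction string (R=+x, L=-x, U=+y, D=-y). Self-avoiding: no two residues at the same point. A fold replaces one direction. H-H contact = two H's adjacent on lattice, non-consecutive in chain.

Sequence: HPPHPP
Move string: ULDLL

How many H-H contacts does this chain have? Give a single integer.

Answer: 1

Derivation:
Positions: [(0, 0), (0, 1), (-1, 1), (-1, 0), (-2, 0), (-3, 0)]
H-H contact: residue 0 @(0,0) - residue 3 @(-1, 0)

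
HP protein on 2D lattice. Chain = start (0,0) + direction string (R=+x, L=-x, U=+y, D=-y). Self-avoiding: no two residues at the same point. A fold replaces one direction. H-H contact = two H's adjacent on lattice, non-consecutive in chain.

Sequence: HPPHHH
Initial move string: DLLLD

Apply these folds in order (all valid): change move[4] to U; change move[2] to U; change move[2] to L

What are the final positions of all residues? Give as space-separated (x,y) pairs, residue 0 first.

Answer: (0,0) (0,-1) (-1,-1) (-2,-1) (-3,-1) (-3,0)

Derivation:
Initial moves: DLLLD
Fold: move[4]->U => DLLLU (positions: [(0, 0), (0, -1), (-1, -1), (-2, -1), (-3, -1), (-3, 0)])
Fold: move[2]->U => DLULU (positions: [(0, 0), (0, -1), (-1, -1), (-1, 0), (-2, 0), (-2, 1)])
Fold: move[2]->L => DLLLU (positions: [(0, 0), (0, -1), (-1, -1), (-2, -1), (-3, -1), (-3, 0)])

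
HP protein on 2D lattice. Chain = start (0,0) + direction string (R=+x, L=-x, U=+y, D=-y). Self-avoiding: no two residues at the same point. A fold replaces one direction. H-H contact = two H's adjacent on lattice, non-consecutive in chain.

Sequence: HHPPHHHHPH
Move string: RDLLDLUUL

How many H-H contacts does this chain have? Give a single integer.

Positions: [(0, 0), (1, 0), (1, -1), (0, -1), (-1, -1), (-1, -2), (-2, -2), (-2, -1), (-2, 0), (-3, 0)]
H-H contact: residue 4 @(-1,-1) - residue 7 @(-2, -1)

Answer: 1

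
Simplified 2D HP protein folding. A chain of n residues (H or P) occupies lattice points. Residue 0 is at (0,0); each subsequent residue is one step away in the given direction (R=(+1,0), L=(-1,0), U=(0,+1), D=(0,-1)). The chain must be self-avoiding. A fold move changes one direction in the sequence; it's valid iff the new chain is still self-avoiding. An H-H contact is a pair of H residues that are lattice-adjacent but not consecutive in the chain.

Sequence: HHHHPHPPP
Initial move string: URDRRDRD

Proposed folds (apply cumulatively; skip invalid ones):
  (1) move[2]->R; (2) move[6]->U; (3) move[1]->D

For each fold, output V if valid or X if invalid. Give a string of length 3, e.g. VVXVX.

Answer: VXX

Derivation:
Initial: URDRRDRD -> [(0, 0), (0, 1), (1, 1), (1, 0), (2, 0), (3, 0), (3, -1), (4, -1), (4, -2)]
Fold 1: move[2]->R => URRRRDRD VALID
Fold 2: move[6]->U => URRRRDUD INVALID (collision), skipped
Fold 3: move[1]->D => UDRRRDRD INVALID (collision), skipped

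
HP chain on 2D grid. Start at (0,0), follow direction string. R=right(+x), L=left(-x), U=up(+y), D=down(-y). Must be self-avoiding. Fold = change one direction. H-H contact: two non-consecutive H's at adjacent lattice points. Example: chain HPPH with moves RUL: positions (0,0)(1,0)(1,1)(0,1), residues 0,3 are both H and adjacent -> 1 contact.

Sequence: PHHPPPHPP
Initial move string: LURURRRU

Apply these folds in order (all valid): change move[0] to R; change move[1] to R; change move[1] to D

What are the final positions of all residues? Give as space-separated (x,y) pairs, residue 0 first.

Answer: (0,0) (1,0) (1,-1) (2,-1) (2,0) (3,0) (4,0) (5,0) (5,1)

Derivation:
Initial moves: LURURRRU
Fold: move[0]->R => RURURRRU (positions: [(0, 0), (1, 0), (1, 1), (2, 1), (2, 2), (3, 2), (4, 2), (5, 2), (5, 3)])
Fold: move[1]->R => RRRURRRU (positions: [(0, 0), (1, 0), (2, 0), (3, 0), (3, 1), (4, 1), (5, 1), (6, 1), (6, 2)])
Fold: move[1]->D => RDRURRRU (positions: [(0, 0), (1, 0), (1, -1), (2, -1), (2, 0), (3, 0), (4, 0), (5, 0), (5, 1)])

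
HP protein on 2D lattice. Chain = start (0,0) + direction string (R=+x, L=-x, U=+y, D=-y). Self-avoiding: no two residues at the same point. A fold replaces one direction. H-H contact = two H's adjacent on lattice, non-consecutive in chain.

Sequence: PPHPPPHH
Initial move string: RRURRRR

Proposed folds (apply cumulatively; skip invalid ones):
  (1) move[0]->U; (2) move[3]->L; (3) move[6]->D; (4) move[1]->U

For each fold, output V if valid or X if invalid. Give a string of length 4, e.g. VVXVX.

Answer: VXVV

Derivation:
Initial: RRURRRR -> [(0, 0), (1, 0), (2, 0), (2, 1), (3, 1), (4, 1), (5, 1), (6, 1)]
Fold 1: move[0]->U => URURRRR VALID
Fold 2: move[3]->L => URULRRR INVALID (collision), skipped
Fold 3: move[6]->D => URURRRD VALID
Fold 4: move[1]->U => UUURRRD VALID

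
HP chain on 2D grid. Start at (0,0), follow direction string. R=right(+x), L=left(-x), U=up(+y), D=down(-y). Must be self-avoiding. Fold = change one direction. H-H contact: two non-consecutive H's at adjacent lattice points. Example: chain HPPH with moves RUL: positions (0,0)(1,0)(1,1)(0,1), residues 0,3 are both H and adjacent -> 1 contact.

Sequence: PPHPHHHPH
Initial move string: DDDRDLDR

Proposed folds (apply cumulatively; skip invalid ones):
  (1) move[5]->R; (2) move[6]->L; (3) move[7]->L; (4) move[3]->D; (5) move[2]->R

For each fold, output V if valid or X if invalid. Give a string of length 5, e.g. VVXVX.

Initial: DDDRDLDR -> [(0, 0), (0, -1), (0, -2), (0, -3), (1, -3), (1, -4), (0, -4), (0, -5), (1, -5)]
Fold 1: move[5]->R => DDDRDRDR VALID
Fold 2: move[6]->L => DDDRDRLR INVALID (collision), skipped
Fold 3: move[7]->L => DDDRDRDL VALID
Fold 4: move[3]->D => DDDDDRDL VALID
Fold 5: move[2]->R => DDRDDRDL VALID

Answer: VXVVV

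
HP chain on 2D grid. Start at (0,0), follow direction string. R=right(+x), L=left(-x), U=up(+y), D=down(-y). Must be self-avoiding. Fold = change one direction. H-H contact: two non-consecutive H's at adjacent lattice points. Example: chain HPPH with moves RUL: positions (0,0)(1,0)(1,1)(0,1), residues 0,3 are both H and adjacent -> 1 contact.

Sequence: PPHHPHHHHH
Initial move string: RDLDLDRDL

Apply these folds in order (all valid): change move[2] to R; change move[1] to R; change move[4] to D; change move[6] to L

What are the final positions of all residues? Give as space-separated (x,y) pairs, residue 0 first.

Answer: (0,0) (1,0) (2,0) (3,0) (3,-1) (3,-2) (3,-3) (2,-3) (2,-4) (1,-4)

Derivation:
Initial moves: RDLDLDRDL
Fold: move[2]->R => RDRDLDRDL (positions: [(0, 0), (1, 0), (1, -1), (2, -1), (2, -2), (1, -2), (1, -3), (2, -3), (2, -4), (1, -4)])
Fold: move[1]->R => RRRDLDRDL (positions: [(0, 0), (1, 0), (2, 0), (3, 0), (3, -1), (2, -1), (2, -2), (3, -2), (3, -3), (2, -3)])
Fold: move[4]->D => RRRDDDRDL (positions: [(0, 0), (1, 0), (2, 0), (3, 0), (3, -1), (3, -2), (3, -3), (4, -3), (4, -4), (3, -4)])
Fold: move[6]->L => RRRDDDLDL (positions: [(0, 0), (1, 0), (2, 0), (3, 0), (3, -1), (3, -2), (3, -3), (2, -3), (2, -4), (1, -4)])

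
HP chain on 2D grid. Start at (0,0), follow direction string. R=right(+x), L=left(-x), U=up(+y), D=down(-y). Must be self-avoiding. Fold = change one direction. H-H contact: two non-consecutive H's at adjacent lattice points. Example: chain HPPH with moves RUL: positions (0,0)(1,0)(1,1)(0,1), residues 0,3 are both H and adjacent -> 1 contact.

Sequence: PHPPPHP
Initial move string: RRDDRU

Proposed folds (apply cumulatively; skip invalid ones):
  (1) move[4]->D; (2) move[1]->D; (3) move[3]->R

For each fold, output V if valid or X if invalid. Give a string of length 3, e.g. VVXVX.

Answer: XVV

Derivation:
Initial: RRDDRU -> [(0, 0), (1, 0), (2, 0), (2, -1), (2, -2), (3, -2), (3, -1)]
Fold 1: move[4]->D => RRDDDU INVALID (collision), skipped
Fold 2: move[1]->D => RDDDRU VALID
Fold 3: move[3]->R => RDDRRU VALID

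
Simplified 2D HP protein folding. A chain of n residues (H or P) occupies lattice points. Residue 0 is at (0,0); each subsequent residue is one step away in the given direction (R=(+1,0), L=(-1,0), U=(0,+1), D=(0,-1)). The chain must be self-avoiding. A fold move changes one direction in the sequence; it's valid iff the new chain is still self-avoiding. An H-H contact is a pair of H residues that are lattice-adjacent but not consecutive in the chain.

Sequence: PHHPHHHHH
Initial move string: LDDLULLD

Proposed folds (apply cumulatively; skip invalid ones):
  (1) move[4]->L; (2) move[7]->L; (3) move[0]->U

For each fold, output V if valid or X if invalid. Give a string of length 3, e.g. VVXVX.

Initial: LDDLULLD -> [(0, 0), (-1, 0), (-1, -1), (-1, -2), (-2, -2), (-2, -1), (-3, -1), (-4, -1), (-4, -2)]
Fold 1: move[4]->L => LDDLLLLD VALID
Fold 2: move[7]->L => LDDLLLLL VALID
Fold 3: move[0]->U => UDDLLLLL INVALID (collision), skipped

Answer: VVX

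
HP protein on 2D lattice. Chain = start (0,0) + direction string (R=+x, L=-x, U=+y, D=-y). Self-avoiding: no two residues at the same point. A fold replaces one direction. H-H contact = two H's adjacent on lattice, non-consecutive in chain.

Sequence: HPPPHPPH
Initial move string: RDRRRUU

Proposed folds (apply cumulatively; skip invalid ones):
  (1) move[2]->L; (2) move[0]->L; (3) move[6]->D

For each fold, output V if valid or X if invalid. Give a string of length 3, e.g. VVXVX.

Initial: RDRRRUU -> [(0, 0), (1, 0), (1, -1), (2, -1), (3, -1), (4, -1), (4, 0), (4, 1)]
Fold 1: move[2]->L => RDLRRUU INVALID (collision), skipped
Fold 2: move[0]->L => LDRRRUU VALID
Fold 3: move[6]->D => LDRRRUD INVALID (collision), skipped

Answer: XVX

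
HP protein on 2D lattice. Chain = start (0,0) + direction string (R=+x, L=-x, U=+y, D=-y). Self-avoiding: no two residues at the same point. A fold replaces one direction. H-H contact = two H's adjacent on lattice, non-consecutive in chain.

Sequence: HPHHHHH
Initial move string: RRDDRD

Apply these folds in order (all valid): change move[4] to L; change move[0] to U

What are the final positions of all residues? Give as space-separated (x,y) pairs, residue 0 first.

Initial moves: RRDDRD
Fold: move[4]->L => RRDDLD (positions: [(0, 0), (1, 0), (2, 0), (2, -1), (2, -2), (1, -2), (1, -3)])
Fold: move[0]->U => URDDLD (positions: [(0, 0), (0, 1), (1, 1), (1, 0), (1, -1), (0, -1), (0, -2)])

Answer: (0,0) (0,1) (1,1) (1,0) (1,-1) (0,-1) (0,-2)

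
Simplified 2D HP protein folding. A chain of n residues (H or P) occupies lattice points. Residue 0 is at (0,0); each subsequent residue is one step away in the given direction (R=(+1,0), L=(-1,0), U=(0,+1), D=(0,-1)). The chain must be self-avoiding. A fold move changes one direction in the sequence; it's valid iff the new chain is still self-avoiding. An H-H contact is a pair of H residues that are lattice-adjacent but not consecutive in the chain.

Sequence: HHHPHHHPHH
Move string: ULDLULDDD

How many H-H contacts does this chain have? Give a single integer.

Answer: 1

Derivation:
Positions: [(0, 0), (0, 1), (-1, 1), (-1, 0), (-2, 0), (-2, 1), (-3, 1), (-3, 0), (-3, -1), (-3, -2)]
H-H contact: residue 2 @(-1,1) - residue 5 @(-2, 1)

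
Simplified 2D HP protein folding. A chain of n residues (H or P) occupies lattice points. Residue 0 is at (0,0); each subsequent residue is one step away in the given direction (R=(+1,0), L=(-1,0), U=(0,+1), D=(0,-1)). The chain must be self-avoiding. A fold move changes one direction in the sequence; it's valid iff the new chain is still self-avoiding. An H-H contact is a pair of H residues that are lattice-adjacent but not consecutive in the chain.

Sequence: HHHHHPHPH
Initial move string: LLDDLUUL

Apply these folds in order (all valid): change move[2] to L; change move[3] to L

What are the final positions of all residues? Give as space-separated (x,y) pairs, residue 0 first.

Answer: (0,0) (-1,0) (-2,0) (-3,0) (-4,0) (-5,0) (-5,1) (-5,2) (-6,2)

Derivation:
Initial moves: LLDDLUUL
Fold: move[2]->L => LLLDLUUL (positions: [(0, 0), (-1, 0), (-2, 0), (-3, 0), (-3, -1), (-4, -1), (-4, 0), (-4, 1), (-5, 1)])
Fold: move[3]->L => LLLLLUUL (positions: [(0, 0), (-1, 0), (-2, 0), (-3, 0), (-4, 0), (-5, 0), (-5, 1), (-5, 2), (-6, 2)])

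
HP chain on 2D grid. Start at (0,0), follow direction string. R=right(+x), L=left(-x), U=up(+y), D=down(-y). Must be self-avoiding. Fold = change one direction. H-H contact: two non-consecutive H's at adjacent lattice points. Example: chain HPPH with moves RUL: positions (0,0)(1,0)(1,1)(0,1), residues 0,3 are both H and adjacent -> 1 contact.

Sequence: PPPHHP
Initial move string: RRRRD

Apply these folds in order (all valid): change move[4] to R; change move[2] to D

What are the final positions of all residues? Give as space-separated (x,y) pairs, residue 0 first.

Initial moves: RRRRD
Fold: move[4]->R => RRRRR (positions: [(0, 0), (1, 0), (2, 0), (3, 0), (4, 0), (5, 0)])
Fold: move[2]->D => RRDRR (positions: [(0, 0), (1, 0), (2, 0), (2, -1), (3, -1), (4, -1)])

Answer: (0,0) (1,0) (2,0) (2,-1) (3,-1) (4,-1)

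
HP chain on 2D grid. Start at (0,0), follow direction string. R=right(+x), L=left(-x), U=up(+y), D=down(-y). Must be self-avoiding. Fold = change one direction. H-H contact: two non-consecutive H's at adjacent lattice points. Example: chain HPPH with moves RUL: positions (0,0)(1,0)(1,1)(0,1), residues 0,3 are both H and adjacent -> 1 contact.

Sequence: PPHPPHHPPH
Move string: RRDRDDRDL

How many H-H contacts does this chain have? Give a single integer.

Answer: 1

Derivation:
Positions: [(0, 0), (1, 0), (2, 0), (2, -1), (3, -1), (3, -2), (3, -3), (4, -3), (4, -4), (3, -4)]
H-H contact: residue 6 @(3,-3) - residue 9 @(3, -4)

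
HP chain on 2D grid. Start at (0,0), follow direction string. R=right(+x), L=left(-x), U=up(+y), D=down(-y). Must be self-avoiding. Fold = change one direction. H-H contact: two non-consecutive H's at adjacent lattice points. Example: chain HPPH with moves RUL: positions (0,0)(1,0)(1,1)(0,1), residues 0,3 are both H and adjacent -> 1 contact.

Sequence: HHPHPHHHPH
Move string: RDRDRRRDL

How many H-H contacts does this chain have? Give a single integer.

Positions: [(0, 0), (1, 0), (1, -1), (2, -1), (2, -2), (3, -2), (4, -2), (5, -2), (5, -3), (4, -3)]
H-H contact: residue 6 @(4,-2) - residue 9 @(4, -3)

Answer: 1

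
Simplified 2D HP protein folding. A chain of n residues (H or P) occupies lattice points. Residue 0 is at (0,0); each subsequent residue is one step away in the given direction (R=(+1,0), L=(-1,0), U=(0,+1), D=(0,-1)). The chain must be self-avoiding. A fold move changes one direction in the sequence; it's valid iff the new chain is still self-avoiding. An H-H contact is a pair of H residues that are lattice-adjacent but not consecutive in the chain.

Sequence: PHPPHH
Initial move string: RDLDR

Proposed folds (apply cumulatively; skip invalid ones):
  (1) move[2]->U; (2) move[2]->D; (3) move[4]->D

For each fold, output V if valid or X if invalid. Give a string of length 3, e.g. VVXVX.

Initial: RDLDR -> [(0, 0), (1, 0), (1, -1), (0, -1), (0, -2), (1, -2)]
Fold 1: move[2]->U => RDUDR INVALID (collision), skipped
Fold 2: move[2]->D => RDDDR VALID
Fold 3: move[4]->D => RDDDD VALID

Answer: XVV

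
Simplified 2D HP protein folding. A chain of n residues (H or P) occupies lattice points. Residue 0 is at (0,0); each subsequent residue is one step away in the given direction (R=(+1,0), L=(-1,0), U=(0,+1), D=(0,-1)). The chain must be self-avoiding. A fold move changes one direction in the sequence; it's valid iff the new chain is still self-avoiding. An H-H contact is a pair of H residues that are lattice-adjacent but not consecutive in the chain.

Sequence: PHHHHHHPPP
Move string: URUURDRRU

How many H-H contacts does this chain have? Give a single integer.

Positions: [(0, 0), (0, 1), (1, 1), (1, 2), (1, 3), (2, 3), (2, 2), (3, 2), (4, 2), (4, 3)]
H-H contact: residue 3 @(1,2) - residue 6 @(2, 2)

Answer: 1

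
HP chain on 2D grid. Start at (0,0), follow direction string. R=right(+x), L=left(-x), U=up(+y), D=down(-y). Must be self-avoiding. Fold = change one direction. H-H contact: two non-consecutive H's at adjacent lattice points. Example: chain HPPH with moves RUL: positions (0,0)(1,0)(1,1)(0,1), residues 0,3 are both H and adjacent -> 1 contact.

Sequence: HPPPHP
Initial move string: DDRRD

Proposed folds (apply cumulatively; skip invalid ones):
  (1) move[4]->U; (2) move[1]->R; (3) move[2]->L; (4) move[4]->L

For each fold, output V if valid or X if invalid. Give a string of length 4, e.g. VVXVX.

Answer: VVXX

Derivation:
Initial: DDRRD -> [(0, 0), (0, -1), (0, -2), (1, -2), (2, -2), (2, -3)]
Fold 1: move[4]->U => DDRRU VALID
Fold 2: move[1]->R => DRRRU VALID
Fold 3: move[2]->L => DRLRU INVALID (collision), skipped
Fold 4: move[4]->L => DRRRL INVALID (collision), skipped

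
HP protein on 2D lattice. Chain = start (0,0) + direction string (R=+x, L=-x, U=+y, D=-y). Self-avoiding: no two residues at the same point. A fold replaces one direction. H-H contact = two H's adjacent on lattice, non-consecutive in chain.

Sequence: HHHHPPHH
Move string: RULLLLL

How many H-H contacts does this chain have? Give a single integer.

Answer: 1

Derivation:
Positions: [(0, 0), (1, 0), (1, 1), (0, 1), (-1, 1), (-2, 1), (-3, 1), (-4, 1)]
H-H contact: residue 0 @(0,0) - residue 3 @(0, 1)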